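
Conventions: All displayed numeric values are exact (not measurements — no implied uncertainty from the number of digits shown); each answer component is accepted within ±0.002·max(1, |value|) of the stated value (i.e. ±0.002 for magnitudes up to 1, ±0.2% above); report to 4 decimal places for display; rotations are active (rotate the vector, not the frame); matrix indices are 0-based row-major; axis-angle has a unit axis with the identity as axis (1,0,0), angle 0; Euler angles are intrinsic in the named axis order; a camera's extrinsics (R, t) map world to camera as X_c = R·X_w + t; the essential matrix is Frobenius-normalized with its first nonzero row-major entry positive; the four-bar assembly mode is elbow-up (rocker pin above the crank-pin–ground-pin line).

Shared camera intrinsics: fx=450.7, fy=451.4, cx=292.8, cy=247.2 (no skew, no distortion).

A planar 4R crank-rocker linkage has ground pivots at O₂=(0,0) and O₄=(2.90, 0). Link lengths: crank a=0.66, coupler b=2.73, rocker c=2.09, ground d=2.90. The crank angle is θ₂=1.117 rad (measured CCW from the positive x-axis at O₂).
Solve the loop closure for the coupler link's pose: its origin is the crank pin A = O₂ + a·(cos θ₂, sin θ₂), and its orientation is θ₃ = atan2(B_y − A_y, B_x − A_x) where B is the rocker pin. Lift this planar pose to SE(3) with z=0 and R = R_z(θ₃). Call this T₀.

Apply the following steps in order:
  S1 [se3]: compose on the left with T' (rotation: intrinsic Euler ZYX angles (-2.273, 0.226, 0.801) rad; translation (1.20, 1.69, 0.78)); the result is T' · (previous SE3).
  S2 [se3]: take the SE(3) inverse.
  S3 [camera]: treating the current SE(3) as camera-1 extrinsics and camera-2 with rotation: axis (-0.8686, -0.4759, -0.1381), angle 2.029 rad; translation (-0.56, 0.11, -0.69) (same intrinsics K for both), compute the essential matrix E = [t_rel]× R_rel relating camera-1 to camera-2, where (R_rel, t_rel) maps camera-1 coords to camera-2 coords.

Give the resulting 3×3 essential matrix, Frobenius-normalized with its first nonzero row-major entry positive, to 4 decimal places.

matrix = [0.2523 0.4717 -0.3789; 0.2581 -0.1317 0.3751; 0.5150 0.1424 0.2453]

source (fourbar_fk): coupler pose = R=[0.8419 -0.5397 0.0000; 0.5397 0.8419 0.0000; 0.0000 0.0000 1.0000], t=(0.2893, 0.5932, 0.0000)
after S1 (compose_se3): R=[-0.2993 0.6995 -0.6489; -0.9353 -0.0803 0.3447; 0.1890 0.7101 0.6783], t=(1.2714, 1.1352, 1.1303)
after S2 (invert_se3): R=[-0.2993 -0.9353 0.1890; 0.6995 -0.0803 0.7101; -0.6489 0.3447 0.6783], t=(1.2286, -1.6008, -0.3330)
after S3 (essential): [0.2523 0.4717 -0.3789; 0.2581 -0.1317 0.3751; 0.5150 0.1424 0.2453]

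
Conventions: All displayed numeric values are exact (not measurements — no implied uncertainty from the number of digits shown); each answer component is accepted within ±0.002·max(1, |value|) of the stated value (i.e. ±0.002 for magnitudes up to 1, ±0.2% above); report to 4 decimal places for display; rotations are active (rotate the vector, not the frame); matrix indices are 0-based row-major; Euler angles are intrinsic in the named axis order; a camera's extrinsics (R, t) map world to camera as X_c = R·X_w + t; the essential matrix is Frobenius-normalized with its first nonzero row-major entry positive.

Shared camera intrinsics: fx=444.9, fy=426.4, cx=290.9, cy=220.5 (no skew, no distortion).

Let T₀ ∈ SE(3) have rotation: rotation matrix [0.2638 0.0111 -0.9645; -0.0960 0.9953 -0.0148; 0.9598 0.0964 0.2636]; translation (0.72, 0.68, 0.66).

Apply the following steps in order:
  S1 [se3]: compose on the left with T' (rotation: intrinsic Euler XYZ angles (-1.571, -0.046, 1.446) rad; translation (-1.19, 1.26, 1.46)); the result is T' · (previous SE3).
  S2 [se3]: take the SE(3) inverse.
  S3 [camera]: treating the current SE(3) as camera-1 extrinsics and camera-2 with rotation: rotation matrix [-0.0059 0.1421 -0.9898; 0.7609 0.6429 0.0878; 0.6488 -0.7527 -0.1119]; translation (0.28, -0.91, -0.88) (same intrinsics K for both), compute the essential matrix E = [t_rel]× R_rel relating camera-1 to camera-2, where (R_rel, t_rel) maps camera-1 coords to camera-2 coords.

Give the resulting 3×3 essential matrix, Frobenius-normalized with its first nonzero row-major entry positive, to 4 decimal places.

matrix = [0.5745 -0.3692 0.1827; -0.2728 -0.1117 0.6130; 0.0622 0.0416 -0.1791]

after S1 (compose_se3): R=[0.0838 -0.9895 -0.1174; 0.9646 0.0510 0.2587; -0.2500 -0.1349 0.9588], t=(-1.8048, 1.8922, 0.6608)
after S2 (invert_se3): R=[0.0838 0.9646 -0.2500; -0.9895 0.0510 -0.1349; -0.1174 0.2587 0.9588], t=(-1.5089, -1.7933, -1.3350)
after S3 (essential): [0.5745 -0.3692 0.1827; -0.2728 -0.1117 0.6130; 0.0622 0.0416 -0.1791]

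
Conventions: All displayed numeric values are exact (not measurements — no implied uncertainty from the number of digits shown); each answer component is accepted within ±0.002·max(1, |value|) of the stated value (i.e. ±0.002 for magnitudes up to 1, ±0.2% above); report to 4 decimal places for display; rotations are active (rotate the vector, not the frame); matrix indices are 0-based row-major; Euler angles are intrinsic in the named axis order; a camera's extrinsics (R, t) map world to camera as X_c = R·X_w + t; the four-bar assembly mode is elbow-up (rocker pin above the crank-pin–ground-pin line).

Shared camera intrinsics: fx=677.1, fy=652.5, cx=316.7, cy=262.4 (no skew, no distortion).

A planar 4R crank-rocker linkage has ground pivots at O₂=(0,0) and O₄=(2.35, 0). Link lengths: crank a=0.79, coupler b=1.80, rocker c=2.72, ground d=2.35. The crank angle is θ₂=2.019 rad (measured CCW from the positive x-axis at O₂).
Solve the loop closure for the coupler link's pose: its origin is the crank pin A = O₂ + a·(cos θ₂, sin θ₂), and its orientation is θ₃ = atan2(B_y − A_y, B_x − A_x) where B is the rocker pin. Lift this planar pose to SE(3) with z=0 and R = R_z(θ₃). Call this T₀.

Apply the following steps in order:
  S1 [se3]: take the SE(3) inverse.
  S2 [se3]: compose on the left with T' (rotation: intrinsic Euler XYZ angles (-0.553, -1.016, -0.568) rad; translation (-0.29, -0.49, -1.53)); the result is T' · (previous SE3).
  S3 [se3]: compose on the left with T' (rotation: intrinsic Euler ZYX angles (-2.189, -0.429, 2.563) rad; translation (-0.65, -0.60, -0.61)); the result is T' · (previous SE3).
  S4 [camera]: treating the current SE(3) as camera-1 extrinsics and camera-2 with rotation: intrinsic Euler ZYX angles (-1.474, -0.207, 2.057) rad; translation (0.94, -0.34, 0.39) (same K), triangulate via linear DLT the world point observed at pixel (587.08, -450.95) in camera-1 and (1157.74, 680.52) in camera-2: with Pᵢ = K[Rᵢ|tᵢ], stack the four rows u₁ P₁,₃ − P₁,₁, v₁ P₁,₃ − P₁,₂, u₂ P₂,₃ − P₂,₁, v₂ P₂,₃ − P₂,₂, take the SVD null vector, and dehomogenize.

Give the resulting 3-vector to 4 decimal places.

source (fourbar_fk): coupler pose = R=[0.5855 -0.8107 0.0000; 0.8107 0.5855 0.0000; 0.0000 0.0000 1.0000], t=(-0.3423, 0.7120, 0.0000)
after S1 (invert_se3): R=[0.5855 0.8107 0.0000; -0.8107 0.5855 -0.0000; 0.0000 0.0000 1.0000], t=(-0.3767, -0.6944, 0.0000)
after S2 (compose_se3): R=[0.0303 0.5259 -0.8500; -0.8239 0.4946 0.2767; 0.5659 0.6919 0.4483], t=(-0.6541, -1.1242, -1.8289)
after S3 (compose_se3): R=[0.0711 -0.9975 0.0055; -0.5562 -0.0351 0.8303; -0.8280 -0.0621 -0.5573], t=(1.4977, -0.9298, -0.0487)
after S4 (triangulate): (-0.9912, 0.7373, -1.7623)

result = (-0.9912, 0.7373, -1.7623)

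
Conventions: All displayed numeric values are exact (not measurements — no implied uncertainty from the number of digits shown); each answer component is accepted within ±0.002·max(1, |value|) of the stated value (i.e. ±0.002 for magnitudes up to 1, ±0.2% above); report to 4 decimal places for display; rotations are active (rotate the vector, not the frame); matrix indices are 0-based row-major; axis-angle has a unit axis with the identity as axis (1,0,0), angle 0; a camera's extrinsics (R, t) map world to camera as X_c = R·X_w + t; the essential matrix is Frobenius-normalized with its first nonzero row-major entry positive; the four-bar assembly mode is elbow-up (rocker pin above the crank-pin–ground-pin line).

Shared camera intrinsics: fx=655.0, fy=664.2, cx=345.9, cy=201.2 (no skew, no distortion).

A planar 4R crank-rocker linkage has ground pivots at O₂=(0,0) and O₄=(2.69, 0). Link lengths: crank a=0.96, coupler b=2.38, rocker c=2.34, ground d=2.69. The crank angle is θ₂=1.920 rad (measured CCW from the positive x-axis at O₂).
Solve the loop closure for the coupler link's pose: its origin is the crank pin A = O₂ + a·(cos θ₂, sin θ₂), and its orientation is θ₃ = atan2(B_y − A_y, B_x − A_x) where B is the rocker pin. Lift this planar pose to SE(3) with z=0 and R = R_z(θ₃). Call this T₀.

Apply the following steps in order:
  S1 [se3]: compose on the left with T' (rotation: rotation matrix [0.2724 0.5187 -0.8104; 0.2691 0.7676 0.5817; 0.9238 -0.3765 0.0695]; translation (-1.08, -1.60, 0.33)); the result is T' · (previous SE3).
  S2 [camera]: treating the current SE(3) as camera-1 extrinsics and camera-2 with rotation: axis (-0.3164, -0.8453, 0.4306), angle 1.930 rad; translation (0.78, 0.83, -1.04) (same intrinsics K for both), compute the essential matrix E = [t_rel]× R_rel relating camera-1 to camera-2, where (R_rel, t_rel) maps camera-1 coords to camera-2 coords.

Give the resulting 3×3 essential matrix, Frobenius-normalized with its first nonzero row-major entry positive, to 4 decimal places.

matrix = [0.2637 0.1012 0.6296; -0.1780 0.1820 -0.1140; -0.3226 0.5762 0.0995]

source (fourbar_fk): coupler pose = R=[0.8576 -0.5143 0.0000; 0.5143 0.8576 0.0000; 0.0000 0.0000 1.0000], t=(-0.3285, 0.9021, 0.0000)
after S1 (compose_se3): R=[0.5004 0.3047 -0.8104; 0.6255 0.5199 0.5817; 0.5986 -0.7980 0.0695], t=(-0.7016, -0.9960, -0.3131)
after S2 (essential): [0.2637 0.1012 0.6296; -0.1780 0.1820 -0.1140; -0.3226 0.5762 0.0995]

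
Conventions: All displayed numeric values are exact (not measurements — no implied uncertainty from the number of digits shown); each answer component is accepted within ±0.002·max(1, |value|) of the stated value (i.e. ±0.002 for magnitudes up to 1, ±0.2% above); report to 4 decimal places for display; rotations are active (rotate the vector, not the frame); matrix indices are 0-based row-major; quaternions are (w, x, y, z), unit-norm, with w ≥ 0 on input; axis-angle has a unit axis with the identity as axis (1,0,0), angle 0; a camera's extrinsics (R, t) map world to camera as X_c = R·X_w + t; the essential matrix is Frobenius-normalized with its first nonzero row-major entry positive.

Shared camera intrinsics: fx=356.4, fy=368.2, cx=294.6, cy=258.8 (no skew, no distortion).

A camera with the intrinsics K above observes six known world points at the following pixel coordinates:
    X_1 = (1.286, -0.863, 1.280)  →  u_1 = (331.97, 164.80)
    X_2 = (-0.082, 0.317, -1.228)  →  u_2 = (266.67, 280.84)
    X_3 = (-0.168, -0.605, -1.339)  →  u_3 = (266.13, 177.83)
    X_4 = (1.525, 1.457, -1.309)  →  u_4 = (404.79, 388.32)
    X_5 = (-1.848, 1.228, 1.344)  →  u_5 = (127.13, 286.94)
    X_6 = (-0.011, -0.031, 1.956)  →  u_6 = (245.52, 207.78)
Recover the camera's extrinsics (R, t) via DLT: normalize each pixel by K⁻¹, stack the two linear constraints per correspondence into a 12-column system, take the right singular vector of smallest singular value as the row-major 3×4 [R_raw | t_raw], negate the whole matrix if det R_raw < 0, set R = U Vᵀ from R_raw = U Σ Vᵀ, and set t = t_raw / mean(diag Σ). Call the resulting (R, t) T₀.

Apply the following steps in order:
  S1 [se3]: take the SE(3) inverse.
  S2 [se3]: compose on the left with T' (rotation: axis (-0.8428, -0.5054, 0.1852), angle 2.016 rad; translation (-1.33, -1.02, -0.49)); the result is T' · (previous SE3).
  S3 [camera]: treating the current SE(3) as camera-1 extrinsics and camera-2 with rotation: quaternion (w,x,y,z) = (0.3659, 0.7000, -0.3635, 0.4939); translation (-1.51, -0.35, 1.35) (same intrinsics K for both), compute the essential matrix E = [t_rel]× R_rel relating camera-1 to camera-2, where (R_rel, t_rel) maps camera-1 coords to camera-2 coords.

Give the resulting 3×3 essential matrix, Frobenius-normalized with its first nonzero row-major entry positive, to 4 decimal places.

matrix = [0.5503 0.1014 0.4131; 0.2265 -0.0936 -0.0755; 0.3557 -0.3353 -0.4600]

source (pnp_recover): camera pose = R=[0.9712 -0.0867 -0.2219; 0.0334 0.9718 -0.2336; 0.2359 0.2195 0.9467], t=(-0.4300, -0.3900, 4.4900)
after S1 (invert_se3): R=[0.9712 0.0334 0.2359; -0.0867 0.9718 0.2195; -0.2219 -0.2336 0.9467], t=(-0.6284, -0.6438, -4.4371)
after S2 (compose_se3): R=[0.6811 0.6080 -0.4080; 0.6208 -0.1839 0.7621; 0.3883 -0.7723 -0.5027], t=(1.0320, -4.2467, 1.6329)
after S3 (essential): [0.5503 0.1014 0.4131; 0.2265 -0.0936 -0.0755; 0.3557 -0.3353 -0.4600]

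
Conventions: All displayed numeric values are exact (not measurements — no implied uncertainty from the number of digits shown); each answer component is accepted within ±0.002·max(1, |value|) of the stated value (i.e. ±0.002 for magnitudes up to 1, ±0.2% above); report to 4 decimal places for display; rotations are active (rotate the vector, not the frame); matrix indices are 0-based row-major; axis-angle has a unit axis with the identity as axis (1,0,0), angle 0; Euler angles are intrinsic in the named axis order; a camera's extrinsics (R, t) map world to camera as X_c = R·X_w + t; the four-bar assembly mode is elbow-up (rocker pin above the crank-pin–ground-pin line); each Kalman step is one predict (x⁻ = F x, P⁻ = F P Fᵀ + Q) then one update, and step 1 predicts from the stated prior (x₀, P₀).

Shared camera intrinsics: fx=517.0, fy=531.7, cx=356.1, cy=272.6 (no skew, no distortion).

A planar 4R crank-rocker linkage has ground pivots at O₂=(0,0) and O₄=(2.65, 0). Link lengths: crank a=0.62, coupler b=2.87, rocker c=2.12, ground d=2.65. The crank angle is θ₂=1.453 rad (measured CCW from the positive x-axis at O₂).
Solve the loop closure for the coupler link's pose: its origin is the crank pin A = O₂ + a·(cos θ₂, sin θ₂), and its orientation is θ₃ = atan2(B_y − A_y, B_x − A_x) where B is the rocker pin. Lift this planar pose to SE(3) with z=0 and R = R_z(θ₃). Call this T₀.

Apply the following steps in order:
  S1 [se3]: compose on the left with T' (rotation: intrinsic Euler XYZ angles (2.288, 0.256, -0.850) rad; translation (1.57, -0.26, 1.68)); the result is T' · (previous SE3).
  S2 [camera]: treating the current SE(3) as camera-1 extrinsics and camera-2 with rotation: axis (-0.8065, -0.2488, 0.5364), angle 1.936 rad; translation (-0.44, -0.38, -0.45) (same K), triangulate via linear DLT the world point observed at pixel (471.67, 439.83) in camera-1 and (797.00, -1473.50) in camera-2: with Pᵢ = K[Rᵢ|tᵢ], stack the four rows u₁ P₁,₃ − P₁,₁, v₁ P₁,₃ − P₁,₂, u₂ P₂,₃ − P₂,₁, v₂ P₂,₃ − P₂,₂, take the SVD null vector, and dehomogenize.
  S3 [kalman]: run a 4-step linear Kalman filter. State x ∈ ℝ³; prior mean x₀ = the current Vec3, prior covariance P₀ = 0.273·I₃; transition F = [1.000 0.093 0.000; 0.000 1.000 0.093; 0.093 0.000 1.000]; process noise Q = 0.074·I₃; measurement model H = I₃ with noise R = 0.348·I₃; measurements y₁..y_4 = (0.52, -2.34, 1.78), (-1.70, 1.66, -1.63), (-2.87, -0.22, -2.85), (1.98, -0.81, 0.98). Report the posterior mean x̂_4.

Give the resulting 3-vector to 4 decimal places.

source (fourbar_fk): coupler pose = R=[0.8525 -0.5227 0.0000; 0.5227 0.8525 0.0000; 0.0000 0.0000 1.0000], t=(0.0729, 0.6157, 0.0000)
after S1 (compose_se3): R=[0.9242 0.2858 0.2532; 0.3765 -0.5716 -0.7291; -0.0637 0.7692 -0.6359], t=(2.0640, -0.3937, 2.0300)
after S2 (triangulate): (-0.9806, -0.7527, -1.5284)
after S3 (kf_track): (-0.2953, -0.4810, -0.6305)

result = (-0.2953, -0.4810, -0.6305)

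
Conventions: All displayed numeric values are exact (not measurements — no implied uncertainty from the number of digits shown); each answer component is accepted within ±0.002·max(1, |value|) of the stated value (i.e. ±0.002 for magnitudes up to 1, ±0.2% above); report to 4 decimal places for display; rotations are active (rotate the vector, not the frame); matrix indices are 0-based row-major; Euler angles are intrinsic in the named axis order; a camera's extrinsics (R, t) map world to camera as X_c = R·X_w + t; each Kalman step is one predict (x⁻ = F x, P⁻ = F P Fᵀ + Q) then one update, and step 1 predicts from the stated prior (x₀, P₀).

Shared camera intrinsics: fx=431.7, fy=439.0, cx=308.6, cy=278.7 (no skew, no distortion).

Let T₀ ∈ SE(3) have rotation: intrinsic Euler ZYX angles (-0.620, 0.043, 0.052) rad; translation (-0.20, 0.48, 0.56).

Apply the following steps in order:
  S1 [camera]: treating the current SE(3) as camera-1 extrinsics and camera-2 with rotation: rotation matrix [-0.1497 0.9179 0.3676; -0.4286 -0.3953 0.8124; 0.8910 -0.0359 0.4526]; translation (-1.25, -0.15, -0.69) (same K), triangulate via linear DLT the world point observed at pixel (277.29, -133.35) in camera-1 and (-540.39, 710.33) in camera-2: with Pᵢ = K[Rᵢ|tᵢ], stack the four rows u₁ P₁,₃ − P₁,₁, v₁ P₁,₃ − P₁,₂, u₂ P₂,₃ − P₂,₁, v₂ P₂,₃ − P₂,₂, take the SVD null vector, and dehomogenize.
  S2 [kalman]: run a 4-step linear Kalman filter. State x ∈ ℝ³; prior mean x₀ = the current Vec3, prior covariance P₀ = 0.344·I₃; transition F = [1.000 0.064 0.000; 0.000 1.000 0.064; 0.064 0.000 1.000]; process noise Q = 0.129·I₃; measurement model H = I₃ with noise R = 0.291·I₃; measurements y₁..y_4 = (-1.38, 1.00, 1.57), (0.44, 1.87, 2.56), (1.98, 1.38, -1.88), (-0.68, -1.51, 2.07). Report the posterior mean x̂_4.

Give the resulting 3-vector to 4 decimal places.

after S1 (triangulate): (1.3402, -1.7875, 1.5693)
after S2 (kf_track): (0.2195, -0.0844, 1.0773)

result = (0.2195, -0.0844, 1.0773)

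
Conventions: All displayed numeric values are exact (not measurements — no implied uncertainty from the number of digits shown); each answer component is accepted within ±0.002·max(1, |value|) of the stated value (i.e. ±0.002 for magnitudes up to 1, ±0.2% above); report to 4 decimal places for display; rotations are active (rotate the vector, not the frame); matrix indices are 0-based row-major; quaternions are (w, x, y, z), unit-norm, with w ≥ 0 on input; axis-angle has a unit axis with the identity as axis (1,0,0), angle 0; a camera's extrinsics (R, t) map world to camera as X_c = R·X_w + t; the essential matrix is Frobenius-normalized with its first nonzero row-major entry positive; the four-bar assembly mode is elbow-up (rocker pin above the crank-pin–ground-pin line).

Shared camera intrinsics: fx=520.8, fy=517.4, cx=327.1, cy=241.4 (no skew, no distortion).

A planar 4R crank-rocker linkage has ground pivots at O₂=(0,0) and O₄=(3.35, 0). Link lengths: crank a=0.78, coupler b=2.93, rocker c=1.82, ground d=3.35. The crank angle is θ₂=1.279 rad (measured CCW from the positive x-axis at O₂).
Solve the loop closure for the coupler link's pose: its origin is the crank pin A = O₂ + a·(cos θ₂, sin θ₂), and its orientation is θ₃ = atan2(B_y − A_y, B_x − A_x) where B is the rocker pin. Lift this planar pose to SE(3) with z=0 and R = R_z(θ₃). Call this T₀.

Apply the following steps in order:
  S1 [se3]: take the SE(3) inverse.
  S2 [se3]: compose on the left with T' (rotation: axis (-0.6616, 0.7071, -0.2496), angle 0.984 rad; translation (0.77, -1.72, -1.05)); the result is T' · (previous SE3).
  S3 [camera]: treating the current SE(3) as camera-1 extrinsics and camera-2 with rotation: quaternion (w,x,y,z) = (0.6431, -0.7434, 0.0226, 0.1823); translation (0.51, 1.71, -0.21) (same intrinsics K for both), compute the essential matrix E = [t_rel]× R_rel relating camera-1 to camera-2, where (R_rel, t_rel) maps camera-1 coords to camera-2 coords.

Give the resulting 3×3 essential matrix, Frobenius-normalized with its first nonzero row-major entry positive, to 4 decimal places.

matrix = [0.2047 0.1978 -0.5043; 0.2697 0.0483 -0.3258; 0.5370 -0.4115 0.1602]

source (fourbar_fk): coupler pose = R=[0.9359 -0.3523 0.0000; 0.3523 0.9359 0.0000; 0.0000 0.0000 1.0000], t=(0.2244, 0.7470, 0.0000)
after S1 (invert_se3): R=[0.9359 0.3523 0.0000; -0.3523 0.9359 0.0000; 0.0000 0.0000 1.0000], t=(-0.4732, -0.6201, 0.0000)
after S2 (compose_se3): R=[0.7014 0.2630 0.6625; -0.6636 0.5803 0.4722; -0.2603 -0.7708 0.5815], t=(0.4162, -2.0046, -0.4158)
after S3 (essential): [0.2047 0.1978 -0.5043; 0.2697 0.0483 -0.3258; 0.5370 -0.4115 0.1602]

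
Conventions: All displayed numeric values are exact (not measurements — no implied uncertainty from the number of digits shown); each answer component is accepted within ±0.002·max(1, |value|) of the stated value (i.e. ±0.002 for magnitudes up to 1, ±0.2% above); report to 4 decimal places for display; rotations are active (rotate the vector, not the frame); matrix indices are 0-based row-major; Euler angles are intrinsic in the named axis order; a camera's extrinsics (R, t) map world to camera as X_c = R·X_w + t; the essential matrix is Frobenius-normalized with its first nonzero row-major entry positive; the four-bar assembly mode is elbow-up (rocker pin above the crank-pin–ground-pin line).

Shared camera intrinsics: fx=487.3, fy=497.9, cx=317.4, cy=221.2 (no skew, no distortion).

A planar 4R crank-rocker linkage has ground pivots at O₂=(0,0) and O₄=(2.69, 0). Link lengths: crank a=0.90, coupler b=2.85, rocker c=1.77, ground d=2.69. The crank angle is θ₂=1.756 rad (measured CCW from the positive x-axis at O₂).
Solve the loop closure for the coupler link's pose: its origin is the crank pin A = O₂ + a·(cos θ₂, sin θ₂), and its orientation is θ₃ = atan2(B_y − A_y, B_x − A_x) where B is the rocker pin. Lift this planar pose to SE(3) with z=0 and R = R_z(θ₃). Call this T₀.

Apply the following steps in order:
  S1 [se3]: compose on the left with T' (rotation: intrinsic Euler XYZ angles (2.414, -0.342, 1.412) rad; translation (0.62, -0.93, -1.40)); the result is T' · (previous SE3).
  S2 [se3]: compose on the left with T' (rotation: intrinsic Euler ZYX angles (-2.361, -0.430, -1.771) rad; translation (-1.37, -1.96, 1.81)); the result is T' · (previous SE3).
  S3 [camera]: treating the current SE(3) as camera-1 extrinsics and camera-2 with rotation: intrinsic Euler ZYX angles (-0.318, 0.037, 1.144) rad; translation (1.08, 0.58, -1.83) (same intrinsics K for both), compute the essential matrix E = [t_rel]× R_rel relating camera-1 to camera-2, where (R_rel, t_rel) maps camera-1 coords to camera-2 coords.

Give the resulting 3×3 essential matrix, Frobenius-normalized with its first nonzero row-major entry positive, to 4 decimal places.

matrix = [0.2812 0.4924 -0.0911; -0.0528 -0.3912 0.2076; -0.5137 0.0680 -0.4503]

source (fourbar_fk): coupler pose = R=[0.9512 -0.3086 0.0000; 0.3086 0.9512 0.0000; 0.0000 0.0000 1.0000], t=(-0.1657, 0.8846, 0.0000)
after S1 (compose_se3): R=[-0.1454 -0.9308 -0.3354; -0.7034 0.3356 -0.6266; 0.6958 0.1448 -0.7035], t=(-0.2276, -0.7116, -1.1905)
after S2 (compose_se3): R=[0.8353 0.5481 0.0424; -0.3292 0.4370 0.8370; 0.4403 -0.7132 0.5455], t=(-1.6678, -0.8120, 2.5642)
after S3 (essential): [0.2812 0.4924 -0.0911; -0.0528 -0.3912 0.2076; -0.5137 0.0680 -0.4503]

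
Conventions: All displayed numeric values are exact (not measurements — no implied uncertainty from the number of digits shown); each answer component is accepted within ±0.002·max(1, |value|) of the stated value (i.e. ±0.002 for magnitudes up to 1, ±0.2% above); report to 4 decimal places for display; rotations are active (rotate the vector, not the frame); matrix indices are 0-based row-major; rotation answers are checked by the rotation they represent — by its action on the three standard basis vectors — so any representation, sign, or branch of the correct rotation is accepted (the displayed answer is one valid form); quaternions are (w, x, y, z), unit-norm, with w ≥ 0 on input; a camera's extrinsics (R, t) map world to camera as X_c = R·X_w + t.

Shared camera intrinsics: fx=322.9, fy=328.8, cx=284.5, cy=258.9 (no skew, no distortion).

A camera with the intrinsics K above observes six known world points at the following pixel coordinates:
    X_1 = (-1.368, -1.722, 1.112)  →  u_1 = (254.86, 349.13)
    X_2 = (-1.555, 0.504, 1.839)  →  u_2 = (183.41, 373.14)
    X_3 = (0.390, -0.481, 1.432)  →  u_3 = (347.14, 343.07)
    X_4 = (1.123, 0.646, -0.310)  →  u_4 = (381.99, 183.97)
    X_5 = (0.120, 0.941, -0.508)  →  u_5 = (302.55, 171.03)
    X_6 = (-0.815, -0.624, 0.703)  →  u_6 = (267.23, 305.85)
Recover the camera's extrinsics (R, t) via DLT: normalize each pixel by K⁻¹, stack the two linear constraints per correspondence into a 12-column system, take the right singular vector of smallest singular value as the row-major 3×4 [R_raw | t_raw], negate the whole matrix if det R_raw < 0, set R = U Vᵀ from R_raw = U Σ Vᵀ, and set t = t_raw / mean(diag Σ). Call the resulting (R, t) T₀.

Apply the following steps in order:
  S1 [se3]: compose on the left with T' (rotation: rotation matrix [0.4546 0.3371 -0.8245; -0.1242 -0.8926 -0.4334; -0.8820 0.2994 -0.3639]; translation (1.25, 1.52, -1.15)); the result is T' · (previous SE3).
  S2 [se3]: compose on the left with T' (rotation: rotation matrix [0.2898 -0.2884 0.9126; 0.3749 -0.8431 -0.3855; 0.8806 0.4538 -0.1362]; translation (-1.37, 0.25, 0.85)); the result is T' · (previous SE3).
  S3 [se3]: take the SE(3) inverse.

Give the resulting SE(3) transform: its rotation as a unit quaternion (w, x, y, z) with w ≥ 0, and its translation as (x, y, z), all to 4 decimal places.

rotation (quat) = (0.0670, -0.4285, -0.4133, -0.8006), translation = (-2.7524, 2.7228, 3.6065)

source (pnp_recover): camera pose = R=[0.9742 -0.2230 0.0342; -0.1335 -0.4478 0.8841; -0.1818 -0.8659 -0.4661], t=(0.3502, -0.2602, 4.8908)
after S1 (compose_se3): R=[0.5478 0.4616 0.6978; 0.0770 0.8027 -0.5914; -0.8331 0.3777 0.4042], t=(-2.7108, -0.4110, -3.3165)
after S2 (compose_se3): R=[-0.6237 0.2469 0.7416; 0.4616 -0.6493 0.6044; 0.6308 0.7193 0.2910], t=(-5.0637, 0.8587, -1.2719)
after S3 (invert_se3): R=[-0.6237 0.4616 0.6308; 0.2469 -0.6493 0.7193; 0.7416 0.6044 0.2910], t=(-2.7524, 2.7228, 3.6065)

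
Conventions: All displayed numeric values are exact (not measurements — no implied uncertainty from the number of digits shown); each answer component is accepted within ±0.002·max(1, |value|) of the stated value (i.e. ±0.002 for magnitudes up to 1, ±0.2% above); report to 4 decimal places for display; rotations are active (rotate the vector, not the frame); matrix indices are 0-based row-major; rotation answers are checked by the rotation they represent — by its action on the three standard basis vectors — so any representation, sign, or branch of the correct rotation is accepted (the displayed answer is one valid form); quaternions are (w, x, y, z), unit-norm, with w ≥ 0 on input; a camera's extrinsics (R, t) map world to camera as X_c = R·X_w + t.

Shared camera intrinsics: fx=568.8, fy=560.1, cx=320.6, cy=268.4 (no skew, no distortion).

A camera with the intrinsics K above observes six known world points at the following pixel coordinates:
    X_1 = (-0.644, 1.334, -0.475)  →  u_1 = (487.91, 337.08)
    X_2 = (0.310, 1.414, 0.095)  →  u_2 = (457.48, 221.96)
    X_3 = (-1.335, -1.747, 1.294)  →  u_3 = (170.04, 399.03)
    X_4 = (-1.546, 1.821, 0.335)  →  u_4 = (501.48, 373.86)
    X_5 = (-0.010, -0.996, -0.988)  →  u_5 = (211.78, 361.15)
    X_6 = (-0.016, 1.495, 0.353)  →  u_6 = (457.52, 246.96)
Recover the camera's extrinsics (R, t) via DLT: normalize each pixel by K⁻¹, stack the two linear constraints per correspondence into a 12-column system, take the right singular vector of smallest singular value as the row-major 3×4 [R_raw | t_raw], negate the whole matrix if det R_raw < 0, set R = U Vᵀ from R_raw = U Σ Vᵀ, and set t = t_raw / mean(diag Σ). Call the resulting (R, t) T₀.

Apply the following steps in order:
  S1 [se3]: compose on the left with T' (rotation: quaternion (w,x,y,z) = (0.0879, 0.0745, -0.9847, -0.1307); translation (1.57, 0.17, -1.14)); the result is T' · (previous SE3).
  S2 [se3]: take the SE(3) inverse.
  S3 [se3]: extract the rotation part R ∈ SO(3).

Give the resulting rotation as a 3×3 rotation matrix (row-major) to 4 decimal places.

source (pnp_recover): camera pose = R=[-0.1760 0.9645 -0.1967; -0.9417 -0.2232 -0.2517; -0.2866 0.1409 0.9476], t=(-0.0105, 0.1904, 5.1211)
after S1 (compose_se3): R=[0.3431 -0.9384 0.0401; -0.9393 -0.3423 0.0246; -0.0094 -0.0461 -0.9989], t=(0.5704, 1.6047, -5.9571)
after S2 (invert_se3): R=[0.3431 -0.9393 -0.0094; -0.9384 -0.3423 -0.0461; 0.0401 0.0246 -0.9989], t=(1.2557, 0.8098, -6.0129)
after S3 (rot_of_se3): [0.3431 -0.9393 -0.0094; -0.9384 -0.3423 -0.0461; 0.0401 0.0246 -0.9989]

rotation (matrix) = ((0.3431, -0.9393, -0.0094), (-0.9384, -0.3423, -0.0461), (0.0401, 0.0246, -0.9989))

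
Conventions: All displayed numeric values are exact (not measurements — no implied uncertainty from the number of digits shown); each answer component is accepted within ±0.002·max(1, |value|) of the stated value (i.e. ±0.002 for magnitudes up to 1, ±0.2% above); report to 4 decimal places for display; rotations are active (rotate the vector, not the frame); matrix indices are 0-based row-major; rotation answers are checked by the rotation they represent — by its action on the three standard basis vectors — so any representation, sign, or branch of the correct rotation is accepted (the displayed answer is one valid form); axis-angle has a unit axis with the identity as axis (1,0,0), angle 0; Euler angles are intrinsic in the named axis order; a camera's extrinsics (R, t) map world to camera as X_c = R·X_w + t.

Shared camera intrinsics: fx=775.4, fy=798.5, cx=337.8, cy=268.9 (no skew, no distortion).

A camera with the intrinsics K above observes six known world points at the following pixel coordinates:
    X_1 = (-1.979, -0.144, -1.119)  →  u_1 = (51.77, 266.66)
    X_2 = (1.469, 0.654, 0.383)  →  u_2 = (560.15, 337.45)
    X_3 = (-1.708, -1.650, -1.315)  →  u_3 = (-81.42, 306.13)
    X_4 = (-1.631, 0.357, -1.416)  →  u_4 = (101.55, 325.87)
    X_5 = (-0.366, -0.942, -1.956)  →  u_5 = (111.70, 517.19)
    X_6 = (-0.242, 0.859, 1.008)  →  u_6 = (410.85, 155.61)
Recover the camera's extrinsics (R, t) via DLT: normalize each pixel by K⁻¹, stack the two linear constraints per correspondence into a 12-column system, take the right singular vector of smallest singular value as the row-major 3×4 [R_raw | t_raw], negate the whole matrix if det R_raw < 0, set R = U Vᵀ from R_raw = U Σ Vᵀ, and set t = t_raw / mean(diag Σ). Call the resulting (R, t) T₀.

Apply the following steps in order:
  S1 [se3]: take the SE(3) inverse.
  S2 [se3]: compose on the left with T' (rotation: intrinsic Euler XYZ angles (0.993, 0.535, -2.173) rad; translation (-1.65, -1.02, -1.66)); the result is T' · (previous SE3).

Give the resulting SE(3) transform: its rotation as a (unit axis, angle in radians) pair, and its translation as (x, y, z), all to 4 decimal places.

rotation (axis_angle) = ((-0.6316, 0.7496, -0.1978), 2.3048), translation = (-5.8246, -2.1428, 1.7255)

source (pnp_recover): camera pose = R=[0.8359 0.2024 0.5102; 0.5095 0.0595 -0.8584; -0.2041 0.9775 -0.0534], t=(0.1100, 0.0400, 5.4896)
after S1 (invert_se3): R=[0.8359 0.5095 -0.2041; 0.2024 0.0595 0.9775; 0.5102 -0.8584 -0.0534], t=(1.0083, -5.3907, 0.2715)
after S2 (compose_se3): R=[-0.0037 -0.6438 0.7652; -0.9375 0.2685 0.2214; -0.3480 -0.7166 -0.6045], t=(-5.8246, -2.1428, 1.7255)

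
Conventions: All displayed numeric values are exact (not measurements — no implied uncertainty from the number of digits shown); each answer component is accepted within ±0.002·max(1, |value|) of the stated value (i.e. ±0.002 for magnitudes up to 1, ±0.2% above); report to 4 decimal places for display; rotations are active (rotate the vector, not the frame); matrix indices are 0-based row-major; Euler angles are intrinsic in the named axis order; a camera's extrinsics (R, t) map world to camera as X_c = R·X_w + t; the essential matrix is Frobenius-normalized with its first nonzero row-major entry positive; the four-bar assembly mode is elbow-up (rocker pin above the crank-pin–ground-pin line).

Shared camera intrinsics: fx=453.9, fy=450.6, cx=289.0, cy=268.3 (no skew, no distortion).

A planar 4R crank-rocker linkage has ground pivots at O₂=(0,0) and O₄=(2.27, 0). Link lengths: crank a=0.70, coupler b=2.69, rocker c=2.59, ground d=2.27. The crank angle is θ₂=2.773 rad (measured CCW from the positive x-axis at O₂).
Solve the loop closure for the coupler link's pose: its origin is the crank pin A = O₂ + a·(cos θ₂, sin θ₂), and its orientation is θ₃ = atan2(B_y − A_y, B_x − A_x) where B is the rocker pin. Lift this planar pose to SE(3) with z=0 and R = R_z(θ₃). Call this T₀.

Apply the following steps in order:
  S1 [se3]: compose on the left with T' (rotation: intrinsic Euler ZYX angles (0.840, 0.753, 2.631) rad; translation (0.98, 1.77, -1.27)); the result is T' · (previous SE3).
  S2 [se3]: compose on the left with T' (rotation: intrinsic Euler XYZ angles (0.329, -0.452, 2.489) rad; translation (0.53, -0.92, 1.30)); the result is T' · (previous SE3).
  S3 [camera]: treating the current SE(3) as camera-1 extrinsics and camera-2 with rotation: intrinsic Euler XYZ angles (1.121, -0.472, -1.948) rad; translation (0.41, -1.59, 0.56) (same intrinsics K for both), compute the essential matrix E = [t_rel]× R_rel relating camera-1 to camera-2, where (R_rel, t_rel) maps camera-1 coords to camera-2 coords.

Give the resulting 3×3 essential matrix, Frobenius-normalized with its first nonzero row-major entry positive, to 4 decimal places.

source (fourbar_fk): coupler pose = R=[0.6467 -0.7627 0.0000; 0.7627 0.6467 0.0000; 0.0000 0.0000 1.0000], t=(-0.6530, 0.2522, 0.0000)
after S1 (compose_se3): R=[0.9806 0.1930 -0.0343; 0.0970 -0.6301 -0.7704; -0.1703 0.7522 -0.6366], t=(0.8821, 1.3311, -0.7335)
after S2 (compose_se3): R=[-0.6795 -0.1223 0.7234; 0.6583 0.3337 0.6747; -0.3239 0.9347 -0.1462], t=(-0.5072, -0.9878, -0.1169)
after S3 (essential): [0.5711 -0.4143 0.0172; 0.0751 0.0242 -0.1542; 0.1572 0.2081 -0.6355]

matrix = [0.5711 -0.4143 0.0172; 0.0751 0.0242 -0.1542; 0.1572 0.2081 -0.6355]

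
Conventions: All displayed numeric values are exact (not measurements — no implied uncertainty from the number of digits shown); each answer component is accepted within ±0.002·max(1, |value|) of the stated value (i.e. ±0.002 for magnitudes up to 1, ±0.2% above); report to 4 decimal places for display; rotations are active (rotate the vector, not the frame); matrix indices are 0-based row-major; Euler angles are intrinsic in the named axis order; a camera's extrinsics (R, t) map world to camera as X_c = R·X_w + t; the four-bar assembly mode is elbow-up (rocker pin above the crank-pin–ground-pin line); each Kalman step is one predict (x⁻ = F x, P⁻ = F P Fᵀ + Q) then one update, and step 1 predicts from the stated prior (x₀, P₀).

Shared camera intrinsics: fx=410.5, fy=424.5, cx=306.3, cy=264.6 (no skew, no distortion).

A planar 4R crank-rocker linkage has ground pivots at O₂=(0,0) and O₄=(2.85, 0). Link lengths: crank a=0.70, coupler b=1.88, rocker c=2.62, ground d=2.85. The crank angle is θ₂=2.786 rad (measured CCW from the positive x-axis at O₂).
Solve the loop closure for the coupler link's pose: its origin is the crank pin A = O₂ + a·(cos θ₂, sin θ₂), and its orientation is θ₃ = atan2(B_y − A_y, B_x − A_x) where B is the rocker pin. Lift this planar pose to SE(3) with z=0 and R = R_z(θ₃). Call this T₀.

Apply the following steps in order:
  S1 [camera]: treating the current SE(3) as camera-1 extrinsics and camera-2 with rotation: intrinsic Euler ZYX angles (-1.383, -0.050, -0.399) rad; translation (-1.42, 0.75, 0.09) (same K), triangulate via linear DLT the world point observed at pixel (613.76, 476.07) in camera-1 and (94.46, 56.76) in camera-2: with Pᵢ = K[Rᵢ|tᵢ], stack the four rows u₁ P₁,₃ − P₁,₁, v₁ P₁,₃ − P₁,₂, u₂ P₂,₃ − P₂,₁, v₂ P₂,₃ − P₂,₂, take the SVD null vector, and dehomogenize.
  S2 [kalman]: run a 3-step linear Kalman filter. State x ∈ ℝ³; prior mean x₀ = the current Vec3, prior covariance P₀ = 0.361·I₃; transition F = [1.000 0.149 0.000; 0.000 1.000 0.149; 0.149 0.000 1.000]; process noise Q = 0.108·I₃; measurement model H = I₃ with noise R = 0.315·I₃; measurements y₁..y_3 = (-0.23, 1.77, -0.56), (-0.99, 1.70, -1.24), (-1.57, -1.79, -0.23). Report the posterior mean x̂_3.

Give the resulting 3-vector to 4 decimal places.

result = (-0.7902, -0.2762, -0.4136)

source (fourbar_fk): coupler pose = R=[0.7318 -0.6815 0.0000; 0.6815 0.7318 0.0000; 0.0000 0.0000 1.0000], t=(-0.6562, 0.2437, 0.0000)
after S1 (triangulate): (1.9792, -0.8993, 1.8759)
after S2 (kf_track): (-0.7902, -0.2762, -0.4136)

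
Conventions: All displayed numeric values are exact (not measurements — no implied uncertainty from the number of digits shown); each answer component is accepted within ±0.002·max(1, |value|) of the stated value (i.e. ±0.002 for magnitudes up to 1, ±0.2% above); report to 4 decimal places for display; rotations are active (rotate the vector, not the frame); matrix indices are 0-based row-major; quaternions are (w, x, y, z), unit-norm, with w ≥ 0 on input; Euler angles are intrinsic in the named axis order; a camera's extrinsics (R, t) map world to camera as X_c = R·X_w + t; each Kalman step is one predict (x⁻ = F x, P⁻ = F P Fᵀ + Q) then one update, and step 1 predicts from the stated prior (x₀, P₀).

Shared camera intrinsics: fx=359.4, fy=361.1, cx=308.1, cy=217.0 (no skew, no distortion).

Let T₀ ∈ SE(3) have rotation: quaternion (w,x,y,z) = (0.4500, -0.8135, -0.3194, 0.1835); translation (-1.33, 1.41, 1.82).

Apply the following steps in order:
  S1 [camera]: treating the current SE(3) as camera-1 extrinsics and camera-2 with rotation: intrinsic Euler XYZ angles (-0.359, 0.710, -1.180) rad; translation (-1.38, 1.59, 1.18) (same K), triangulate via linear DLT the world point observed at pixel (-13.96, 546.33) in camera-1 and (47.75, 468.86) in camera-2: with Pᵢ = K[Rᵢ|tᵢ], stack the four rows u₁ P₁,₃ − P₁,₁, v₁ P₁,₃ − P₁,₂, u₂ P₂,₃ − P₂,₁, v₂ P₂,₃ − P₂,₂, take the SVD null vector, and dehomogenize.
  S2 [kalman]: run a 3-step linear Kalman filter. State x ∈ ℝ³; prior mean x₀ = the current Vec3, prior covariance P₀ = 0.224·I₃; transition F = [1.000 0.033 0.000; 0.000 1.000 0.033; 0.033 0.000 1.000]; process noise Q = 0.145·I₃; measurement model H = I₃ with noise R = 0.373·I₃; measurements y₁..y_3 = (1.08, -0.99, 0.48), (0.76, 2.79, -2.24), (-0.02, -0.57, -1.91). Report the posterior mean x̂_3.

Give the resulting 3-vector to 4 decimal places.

after S1 (triangulate): (-0.0711, -1.0912, 0.6550)
after S2 (kf_track): (0.3119, 0.1226, -1.2691)

result = (0.3119, 0.1226, -1.2691)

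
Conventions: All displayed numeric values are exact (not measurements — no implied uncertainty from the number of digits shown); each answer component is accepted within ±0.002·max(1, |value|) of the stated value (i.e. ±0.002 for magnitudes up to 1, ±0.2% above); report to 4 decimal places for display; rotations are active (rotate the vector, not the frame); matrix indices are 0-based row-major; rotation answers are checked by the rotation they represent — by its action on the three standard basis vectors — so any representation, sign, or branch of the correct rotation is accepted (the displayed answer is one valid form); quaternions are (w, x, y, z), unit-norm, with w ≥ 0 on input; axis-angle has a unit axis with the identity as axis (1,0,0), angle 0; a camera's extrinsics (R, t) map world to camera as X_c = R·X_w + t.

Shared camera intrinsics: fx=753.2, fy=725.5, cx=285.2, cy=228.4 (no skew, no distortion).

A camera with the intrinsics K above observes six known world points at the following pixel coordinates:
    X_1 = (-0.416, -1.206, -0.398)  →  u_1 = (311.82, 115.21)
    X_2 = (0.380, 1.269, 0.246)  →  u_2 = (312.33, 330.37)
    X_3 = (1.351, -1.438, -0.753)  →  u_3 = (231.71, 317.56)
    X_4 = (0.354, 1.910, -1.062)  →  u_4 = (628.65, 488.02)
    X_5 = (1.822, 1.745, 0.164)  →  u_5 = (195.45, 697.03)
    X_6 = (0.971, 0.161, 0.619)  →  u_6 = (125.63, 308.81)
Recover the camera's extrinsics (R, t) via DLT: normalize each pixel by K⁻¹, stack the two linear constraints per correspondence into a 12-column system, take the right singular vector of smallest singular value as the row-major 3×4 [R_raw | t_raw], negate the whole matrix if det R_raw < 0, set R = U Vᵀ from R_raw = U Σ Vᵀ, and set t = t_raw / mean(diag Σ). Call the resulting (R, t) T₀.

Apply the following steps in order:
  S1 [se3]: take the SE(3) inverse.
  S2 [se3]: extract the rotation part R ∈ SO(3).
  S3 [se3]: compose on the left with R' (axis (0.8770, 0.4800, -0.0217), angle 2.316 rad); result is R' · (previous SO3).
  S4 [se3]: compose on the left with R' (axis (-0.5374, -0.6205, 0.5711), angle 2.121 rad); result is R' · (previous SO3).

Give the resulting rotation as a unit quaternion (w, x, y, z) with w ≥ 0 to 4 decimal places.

source (pnp_recover): camera pose = R=[-0.4720 0.3316 -0.8169; 0.8689 0.3319 -0.3673; 0.1494 -0.8831 -0.4447], t=(0.0700, -0.2300, 4.2401)
after S1 (invert_se3): R=[-0.4720 0.8689 0.1494; 0.3316 0.3319 -0.8831; -0.8169 -0.3673 -0.4447], t=(-0.4004, 3.7977, 1.8584)
after S2 (rot_of_se3): [-0.4720 0.8689 0.1494; 0.3316 0.3319 -0.8831; -0.8169 -0.3673 -0.4447]
after S3 (compose_so3): [-0.3117 0.6542 -0.6891; 0.1183 0.7463 0.6550; 0.9428 0.1227 -0.3100]
after S4 (compose_so3): [-0.9110 -0.1609 0.3798; -0.3794 0.6880 -0.6186; -0.1618 -0.7076 -0.6878]

rotation (quat) = (0.1494, -0.1490, 0.9065, -0.3658)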